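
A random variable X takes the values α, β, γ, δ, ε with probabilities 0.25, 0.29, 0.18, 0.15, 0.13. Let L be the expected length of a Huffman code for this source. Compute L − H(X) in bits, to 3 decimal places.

0.024 bits

Entropy H = −Σ p log₂ p ≈ 2.2564 bits.
Huffman merges: 13/100+3/20→7/25; 9/50+1/4→43/100; 7/25+29/100→57/100; 43/100+57/100→1. L = 57/25 ≈ 2.2800.
L − H = 2.2800 − 2.2564 = 0.024 bits.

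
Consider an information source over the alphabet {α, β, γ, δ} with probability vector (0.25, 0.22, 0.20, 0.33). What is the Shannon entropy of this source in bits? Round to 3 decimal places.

1.973 bits

H = −Σ pᵢ log₂ pᵢ.
−0.25·log₂(0.25) = 0.5000
−0.22·log₂(0.22) = 0.4806
−0.20·log₂(0.20) = 0.4644
−0.33·log₂(0.33) = 0.5278
Sum ≈ 1.9728 → 1.973 bits.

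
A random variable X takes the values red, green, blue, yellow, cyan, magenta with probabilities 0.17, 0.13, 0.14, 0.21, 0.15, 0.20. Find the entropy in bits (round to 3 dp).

H = −Σ pᵢ log₂ pᵢ.
−0.17·log₂(0.17) = 0.4346
−0.13·log₂(0.13) = 0.3826
−0.14·log₂(0.14) = 0.3971
−0.21·log₂(0.21) = 0.4728
−0.15·log₂(0.15) = 0.4105
−0.20·log₂(0.20) = 0.4644
Sum ≈ 2.5621 → 2.562 bits.

2.562 bits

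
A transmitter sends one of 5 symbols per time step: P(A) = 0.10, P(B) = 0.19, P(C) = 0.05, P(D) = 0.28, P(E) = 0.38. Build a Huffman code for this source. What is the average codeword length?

Repeatedly combine the two least-probable nodes; the expected code length is the sum of the merged weights.
merge 1/20 + 1/10 → 3/20
merge 3/20 + 19/100 → 17/50
merge 7/25 + 17/50 → 31/50
merge 19/50 + 31/50 → 1
L = 3/20 + 17/50 + 31/50 + 1 = 211/100 = 2.11 bits/symbol.

2.11 bits/symbol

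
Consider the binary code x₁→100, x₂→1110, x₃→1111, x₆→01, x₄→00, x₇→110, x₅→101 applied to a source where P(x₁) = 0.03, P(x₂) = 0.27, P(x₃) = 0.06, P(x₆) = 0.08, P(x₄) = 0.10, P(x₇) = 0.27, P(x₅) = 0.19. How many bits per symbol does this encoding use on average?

L̄ = Σ pᵢ·ℓᵢ = 0.03·3 + 0.27·4 + 0.06·4 + 0.08·2 + 0.10·2 + 0.27·3 + 0.19·3 = 3.15 bits/symbol.

3.15 bits/symbol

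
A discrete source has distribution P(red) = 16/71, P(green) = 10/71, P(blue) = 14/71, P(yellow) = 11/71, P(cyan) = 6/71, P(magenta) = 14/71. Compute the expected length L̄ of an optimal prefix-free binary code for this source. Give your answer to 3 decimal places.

2.577 bits/symbol

Repeatedly combine the two least-probable nodes; the expected code length is the sum of the merged weights.
merge 6/71 + 10/71 → 16/71
merge 11/71 + 14/71 → 25/71
merge 14/71 + 16/71 → 30/71
merge 16/71 + 25/71 → 41/71
merge 30/71 + 41/71 → 1
L = 16/71 + 25/71 + 30/71 + 41/71 + 1 = 183/71 ≈ 2.577 bits/symbol.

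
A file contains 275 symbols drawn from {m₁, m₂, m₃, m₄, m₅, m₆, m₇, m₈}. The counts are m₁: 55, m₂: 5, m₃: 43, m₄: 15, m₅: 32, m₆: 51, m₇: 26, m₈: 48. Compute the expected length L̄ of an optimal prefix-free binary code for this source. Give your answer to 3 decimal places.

Probabilities are the counts divided by 275.
Repeatedly combine the two least-probable nodes; the expected code length is the sum of the merged weights.
merge 1/55 + 3/55 → 4/55
merge 4/55 + 26/275 → 46/275
merge 32/275 + 43/275 → 3/11
merge 46/275 + 48/275 → 94/275
merge 51/275 + 1/5 → 106/275
merge 3/11 + 94/275 → 169/275
merge 106/275 + 169/275 → 1
L = 4/55 + 46/275 + 3/11 + 94/275 + 106/275 + 169/275 + 1 = 157/55 ≈ 2.855 bits/symbol.

2.855 bits/symbol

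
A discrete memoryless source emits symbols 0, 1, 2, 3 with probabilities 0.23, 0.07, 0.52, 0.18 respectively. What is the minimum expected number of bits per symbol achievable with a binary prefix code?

Repeatedly combine the two least-probable nodes; the expected code length is the sum of the merged weights.
merge 7/100 + 9/50 → 1/4
merge 23/100 + 1/4 → 12/25
merge 12/25 + 13/25 → 1
L = 1/4 + 12/25 + 1 = 173/100 = 1.73 bits/symbol.

1.73 bits/symbol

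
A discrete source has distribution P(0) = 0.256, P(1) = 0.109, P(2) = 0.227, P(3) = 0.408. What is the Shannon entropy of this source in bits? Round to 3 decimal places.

H = −Σ pᵢ log₂ pᵢ.
−0.256·log₂(0.256) = 0.5032
−0.109·log₂(0.109) = 0.3485
−0.227·log₂(0.227) = 0.4856
−0.408·log₂(0.408) = 0.5277
Sum ≈ 1.8651 → 1.865 bits.

1.865 bits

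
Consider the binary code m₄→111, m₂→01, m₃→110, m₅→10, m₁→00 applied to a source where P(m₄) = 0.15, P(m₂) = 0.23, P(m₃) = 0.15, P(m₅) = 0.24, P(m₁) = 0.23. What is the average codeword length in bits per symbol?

2.3 bits/symbol

L̄ = Σ pᵢ·ℓᵢ = 0.15·3 + 0.23·2 + 0.15·3 + 0.24·2 + 0.23·2 = 2.3 bits/symbol.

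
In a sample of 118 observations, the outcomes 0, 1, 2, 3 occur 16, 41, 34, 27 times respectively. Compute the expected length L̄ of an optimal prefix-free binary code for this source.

2 bits/symbol

Probabilities are the counts divided by 118.
Repeatedly combine the two least-probable nodes; the expected code length is the sum of the merged weights.
merge 8/59 + 27/118 → 43/118
merge 17/59 + 41/118 → 75/118
merge 43/118 + 75/118 → 1
L = 43/118 + 75/118 + 1 = 2 bits/symbol.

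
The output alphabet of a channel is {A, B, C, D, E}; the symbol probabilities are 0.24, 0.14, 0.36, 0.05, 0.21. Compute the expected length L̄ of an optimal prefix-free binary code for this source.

Repeatedly combine the two least-probable nodes; the expected code length is the sum of the merged weights.
merge 1/20 + 7/50 → 19/100
merge 19/100 + 21/100 → 2/5
merge 6/25 + 9/25 → 3/5
merge 2/5 + 3/5 → 1
L = 19/100 + 2/5 + 3/5 + 1 = 219/100 = 2.19 bits/symbol.

2.19 bits/symbol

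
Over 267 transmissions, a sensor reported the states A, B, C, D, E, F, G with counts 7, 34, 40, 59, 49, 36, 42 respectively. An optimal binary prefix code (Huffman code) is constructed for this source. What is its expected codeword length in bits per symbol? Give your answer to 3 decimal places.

2.749 bits/symbol

Probabilities are the counts divided by 267.
Repeatedly combine the two least-probable nodes; the expected code length is the sum of the merged weights.
merge 7/267 + 34/267 → 41/267
merge 12/89 + 40/267 → 76/267
merge 41/267 + 14/89 → 83/267
merge 49/267 + 59/267 → 36/89
merge 76/267 + 83/267 → 53/89
merge 36/89 + 53/89 → 1
L = 41/267 + 76/267 + 83/267 + 36/89 + 53/89 + 1 = 734/267 ≈ 2.749 bits/symbol.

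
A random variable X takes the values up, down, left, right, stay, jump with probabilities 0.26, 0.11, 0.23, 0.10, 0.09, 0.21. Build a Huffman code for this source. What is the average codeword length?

Repeatedly combine the two least-probable nodes; the expected code length is the sum of the merged weights.
merge 9/100 + 1/10 → 19/100
merge 11/100 + 19/100 → 3/10
merge 21/100 + 23/100 → 11/25
merge 13/50 + 3/10 → 14/25
merge 11/25 + 14/25 → 1
L = 19/100 + 3/10 + 11/25 + 14/25 + 1 = 249/100 = 2.49 bits/symbol.

2.49 bits/symbol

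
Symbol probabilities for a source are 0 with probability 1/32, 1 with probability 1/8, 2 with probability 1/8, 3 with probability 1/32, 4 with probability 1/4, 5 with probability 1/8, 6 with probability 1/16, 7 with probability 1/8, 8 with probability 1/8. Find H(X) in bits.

2.9375 bits

Each probability is a power of 1/2, so log₂(1/p) is an integer.
H = Σ p·log₂(1/p) = 1/32·5 + 1/8·3 + 1/8·3 + 1/32·5 + 1/4·2 + 1/8·3 + 1/16·4 + 1/8·3 + 1/8·3 = 2.9375 bits.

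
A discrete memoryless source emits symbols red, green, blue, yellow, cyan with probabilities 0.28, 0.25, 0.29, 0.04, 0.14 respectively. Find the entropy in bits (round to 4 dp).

H = −Σ pᵢ log₂ pᵢ.
−0.28·log₂(0.28) = 0.5142
−0.25·log₂(0.25) = 0.5000
−0.29·log₂(0.29) = 0.5179
−0.04·log₂(0.04) = 0.1858
−0.14·log₂(0.14) = 0.3971
Sum ≈ 2.1150 → 2.1150 bits.

2.1150 bits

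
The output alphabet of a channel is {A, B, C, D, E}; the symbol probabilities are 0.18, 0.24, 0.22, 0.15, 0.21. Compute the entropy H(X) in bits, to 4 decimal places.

H = −Σ pᵢ log₂ pᵢ.
−0.18·log₂(0.18) = 0.4453
−0.24·log₂(0.24) = 0.4941
−0.22·log₂(0.22) = 0.4806
−0.15·log₂(0.15) = 0.4105
−0.21·log₂(0.21) = 0.4728
Sum ≈ 2.3034 → 2.3034 bits.

2.3034 bits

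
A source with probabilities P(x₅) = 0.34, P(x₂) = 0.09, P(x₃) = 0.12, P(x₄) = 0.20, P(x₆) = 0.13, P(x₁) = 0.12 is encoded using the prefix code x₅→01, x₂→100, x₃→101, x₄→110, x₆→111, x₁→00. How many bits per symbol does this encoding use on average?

2.54 bits/symbol

L̄ = Σ pᵢ·ℓᵢ = 0.34·2 + 0.09·3 + 0.12·3 + 0.20·3 + 0.13·3 + 0.12·2 = 2.54 bits/symbol.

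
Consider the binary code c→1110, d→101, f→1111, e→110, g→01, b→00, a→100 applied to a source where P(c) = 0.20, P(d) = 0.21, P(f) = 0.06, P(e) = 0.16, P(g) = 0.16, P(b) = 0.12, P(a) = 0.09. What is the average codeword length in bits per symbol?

2.98 bits/symbol

L̄ = Σ pᵢ·ℓᵢ = 0.20·4 + 0.21·3 + 0.06·4 + 0.16·3 + 0.16·2 + 0.12·2 + 0.09·3 = 2.98 bits/symbol.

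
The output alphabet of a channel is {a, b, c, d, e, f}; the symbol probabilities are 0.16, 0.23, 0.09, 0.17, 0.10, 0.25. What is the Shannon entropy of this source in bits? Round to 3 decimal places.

H = −Σ pᵢ log₂ pᵢ.
−0.16·log₂(0.16) = 0.4230
−0.23·log₂(0.23) = 0.4877
−0.09·log₂(0.09) = 0.3127
−0.17·log₂(0.17) = 0.4346
−0.10·log₂(0.10) = 0.3322
−0.25·log₂(0.25) = 0.5000
Sum ≈ 2.4901 → 2.490 bits.

2.490 bits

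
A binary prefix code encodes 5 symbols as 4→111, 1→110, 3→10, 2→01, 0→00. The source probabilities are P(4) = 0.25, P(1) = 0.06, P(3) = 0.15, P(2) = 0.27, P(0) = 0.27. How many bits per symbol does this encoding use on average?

2.31 bits/symbol

L̄ = Σ pᵢ·ℓᵢ = 0.25·3 + 0.06·3 + 0.15·2 + 0.27·2 + 0.27·2 = 2.31 bits/symbol.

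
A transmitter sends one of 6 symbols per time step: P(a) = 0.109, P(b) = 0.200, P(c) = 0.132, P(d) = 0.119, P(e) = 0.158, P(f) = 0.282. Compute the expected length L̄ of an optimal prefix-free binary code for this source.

2.518 bits/symbol

Repeatedly combine the two least-probable nodes; the expected code length is the sum of the merged weights.
merge 109/1000 + 119/1000 → 57/250
merge 33/250 + 79/500 → 29/100
merge 1/5 + 57/250 → 107/250
merge 141/500 + 29/100 → 143/250
merge 107/250 + 143/250 → 1
L = 57/250 + 29/100 + 107/250 + 143/250 + 1 = 1259/500 = 2.518 bits/symbol.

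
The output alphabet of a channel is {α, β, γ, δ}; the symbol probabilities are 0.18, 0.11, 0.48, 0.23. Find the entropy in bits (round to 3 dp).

H = −Σ pᵢ log₂ pᵢ.
−0.18·log₂(0.18) = 0.4453
−0.11·log₂(0.11) = 0.3503
−0.48·log₂(0.48) = 0.5083
−0.23·log₂(0.23) = 0.4877
Sum ≈ 1.7915 → 1.792 bits.

1.792 bits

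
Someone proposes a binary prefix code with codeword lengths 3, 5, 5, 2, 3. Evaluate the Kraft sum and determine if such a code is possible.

With common denominator 2^5 = 32: Σ 2^(−ℓᵢ) = 4/32 + 1/32 + 1/32 + 8/32 + 4/32 = 18/32 = 0.5625.
Kraft's inequality requires Σ ≤ 1; here Σ = 0.5625 ≤ 1, so such a prefix code exists.

0.5625; yes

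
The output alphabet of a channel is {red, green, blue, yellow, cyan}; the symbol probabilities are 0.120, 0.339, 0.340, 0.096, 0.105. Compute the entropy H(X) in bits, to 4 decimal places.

2.0913 bits

H = −Σ pᵢ log₂ pᵢ.
−0.120·log₂(0.120) = 0.3671
−0.339·log₂(0.339) = 0.5291
−0.340·log₂(0.340) = 0.5292
−0.096·log₂(0.096) = 0.3246
−0.105·log₂(0.105) = 0.3414
Sum ≈ 2.0913 → 2.0913 bits.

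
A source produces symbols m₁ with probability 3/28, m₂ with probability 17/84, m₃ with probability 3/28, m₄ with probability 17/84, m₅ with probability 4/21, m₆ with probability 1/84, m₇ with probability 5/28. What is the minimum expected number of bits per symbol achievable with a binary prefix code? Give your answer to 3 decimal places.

2.714 bits/symbol

Repeatedly combine the two least-probable nodes; the expected code length is the sum of the merged weights.
merge 1/84 + 3/28 → 5/42
merge 3/28 + 5/42 → 19/84
merge 5/28 + 4/21 → 31/84
merge 17/84 + 17/84 → 17/42
merge 19/84 + 31/84 → 25/42
merge 17/42 + 25/42 → 1
L = 5/42 + 19/84 + 31/84 + 17/42 + 25/42 + 1 = 19/7 ≈ 2.714 bits/symbol.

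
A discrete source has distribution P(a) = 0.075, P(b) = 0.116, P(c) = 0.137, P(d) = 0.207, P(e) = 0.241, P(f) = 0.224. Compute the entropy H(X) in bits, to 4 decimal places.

H = −Σ pᵢ log₂ pᵢ.
−0.075·log₂(0.075) = 0.2803
−0.116·log₂(0.116) = 0.3605
−0.137·log₂(0.137) = 0.3929
−0.207·log₂(0.207) = 0.4704
−0.241·log₂(0.241) = 0.4947
−0.224·log₂(0.224) = 0.4835
Sum ≈ 2.4823 → 2.4823 bits.

2.4823 bits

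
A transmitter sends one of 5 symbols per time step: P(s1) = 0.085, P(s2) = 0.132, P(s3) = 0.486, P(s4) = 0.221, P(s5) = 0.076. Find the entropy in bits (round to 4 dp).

1.9577 bits

H = −Σ pᵢ log₂ pᵢ.
−0.085·log₂(0.085) = 0.3023
−0.132·log₂(0.132) = 0.3856
−0.486·log₂(0.486) = 0.5059
−0.221·log₂(0.221) = 0.4813
−0.076·log₂(0.076) = 0.2826
Sum ≈ 1.9577 → 1.9577 bits.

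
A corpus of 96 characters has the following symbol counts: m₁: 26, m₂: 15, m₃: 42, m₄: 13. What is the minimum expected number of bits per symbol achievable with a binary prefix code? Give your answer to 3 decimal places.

1.854 bits/symbol

Probabilities are the counts divided by 96.
Repeatedly combine the two least-probable nodes; the expected code length is the sum of the merged weights.
merge 13/96 + 5/32 → 7/24
merge 13/48 + 7/24 → 9/16
merge 7/16 + 9/16 → 1
L = 7/24 + 9/16 + 1 = 89/48 ≈ 1.854 bits/symbol.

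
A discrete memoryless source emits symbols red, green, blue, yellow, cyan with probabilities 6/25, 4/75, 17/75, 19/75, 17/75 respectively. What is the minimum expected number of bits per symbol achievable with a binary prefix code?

Repeatedly combine the two least-probable nodes; the expected code length is the sum of the merged weights.
merge 4/75 + 17/75 → 7/25
merge 17/75 + 6/25 → 7/15
merge 19/75 + 7/25 → 8/15
merge 7/15 + 8/15 → 1
L = 7/25 + 7/15 + 8/15 + 1 = 57/25 = 2.28 bits/symbol.

2.28 bits/symbol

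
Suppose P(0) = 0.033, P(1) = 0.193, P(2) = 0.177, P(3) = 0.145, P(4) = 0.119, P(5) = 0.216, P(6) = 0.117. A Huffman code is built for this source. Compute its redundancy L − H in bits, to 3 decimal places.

Entropy H = −Σ p log₂ p ≈ 2.6718 bits.
Huffman merges: 33/1000+117/1000→3/20; 119/1000+29/200→33/125; 3/20+177/1000→327/1000; 193/1000+27/125→409/1000; 33/125+327/1000→591/1000; 409/1000+591/1000→1. L = 2741/1000 ≈ 2.7410.
L − H = 2.7410 − 2.6718 = 0.069 bits.

0.069 bits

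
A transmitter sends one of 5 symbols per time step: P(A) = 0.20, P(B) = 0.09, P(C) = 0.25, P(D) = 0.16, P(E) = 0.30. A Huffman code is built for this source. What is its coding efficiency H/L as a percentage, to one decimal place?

98.7%

Entropy H = −Σ p log₂ p ≈ 2.2211 bits.
Huffman merges: 9/100+4/25→1/4; 1/5+1/4→9/20; 1/4+3/10→11/20; 9/20+11/20→1. L = 9/4 ≈ 2.2500.
Efficiency = H/L = 2.2211/2.2500 = 98.7%.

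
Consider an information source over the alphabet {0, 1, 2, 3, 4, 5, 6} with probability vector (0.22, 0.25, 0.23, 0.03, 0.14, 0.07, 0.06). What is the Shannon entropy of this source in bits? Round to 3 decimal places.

2.529 bits

H = −Σ pᵢ log₂ pᵢ.
−0.22·log₂(0.22) = 0.4806
−0.25·log₂(0.25) = 0.5000
−0.23·log₂(0.23) = 0.4877
−0.03·log₂(0.03) = 0.1518
−0.14·log₂(0.14) = 0.3971
−0.07·log₂(0.07) = 0.2686
−0.06·log₂(0.06) = 0.2435
Sum ≈ 2.5292 → 2.529 bits.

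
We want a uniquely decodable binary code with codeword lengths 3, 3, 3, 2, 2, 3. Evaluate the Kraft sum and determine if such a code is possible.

1; yes

With common denominator 2^3 = 8: Σ 2^(−ℓᵢ) = 1/8 + 1/8 + 1/8 + 2/8 + 2/8 + 1/8 = 8/8 = 1.
Kraft's inequality requires Σ ≤ 1; here Σ = 1 ≤ 1, so such a prefix code exists.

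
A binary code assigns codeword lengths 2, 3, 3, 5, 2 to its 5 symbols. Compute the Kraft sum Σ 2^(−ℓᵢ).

With common denominator 2^5 = 32: Σ 2^(−ℓᵢ) = 8/32 + 4/32 + 4/32 + 1/32 + 8/32 = 25/32 = 0.78125.

0.78125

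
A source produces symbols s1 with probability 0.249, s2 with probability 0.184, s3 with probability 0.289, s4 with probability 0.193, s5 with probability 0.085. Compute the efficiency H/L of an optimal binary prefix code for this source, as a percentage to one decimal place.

Entropy H = −Σ p log₂ p ≈ 2.2267 bits.
Huffman merges: 17/200+23/125→269/1000; 193/1000+249/1000→221/500; 269/1000+289/1000→279/500; 221/500+279/500→1. L = 2269/1000 ≈ 2.2690.
Efficiency = H/L = 2.2267/2.2690 = 98.1%.

98.1%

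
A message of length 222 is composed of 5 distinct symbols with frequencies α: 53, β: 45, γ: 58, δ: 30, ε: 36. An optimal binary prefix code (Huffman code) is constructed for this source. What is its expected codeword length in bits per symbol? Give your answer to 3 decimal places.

2.297 bits/symbol

Probabilities are the counts divided by 222.
Repeatedly combine the two least-probable nodes; the expected code length is the sum of the merged weights.
merge 5/37 + 6/37 → 11/37
merge 15/74 + 53/222 → 49/111
merge 29/111 + 11/37 → 62/111
merge 49/111 + 62/111 → 1
L = 11/37 + 49/111 + 62/111 + 1 = 85/37 ≈ 2.297 bits/symbol.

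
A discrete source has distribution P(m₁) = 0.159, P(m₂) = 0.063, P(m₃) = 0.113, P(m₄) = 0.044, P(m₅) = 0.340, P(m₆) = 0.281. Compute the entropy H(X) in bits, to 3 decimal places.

2.271 bits

H = −Σ pᵢ log₂ pᵢ.
−0.159·log₂(0.159) = 0.4218
−0.063·log₂(0.063) = 0.2513
−0.113·log₂(0.113) = 0.3555
−0.044·log₂(0.044) = 0.1983
−0.340·log₂(0.340) = 0.5292
−0.281·log₂(0.281) = 0.5146
Sum ≈ 2.2706 → 2.271 bits.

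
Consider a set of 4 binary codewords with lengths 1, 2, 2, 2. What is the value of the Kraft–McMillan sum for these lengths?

1.25

With common denominator 2^2 = 4: Σ 2^(−ℓᵢ) = 2/4 + 1/4 + 1/4 + 1/4 = 5/4 = 1.25.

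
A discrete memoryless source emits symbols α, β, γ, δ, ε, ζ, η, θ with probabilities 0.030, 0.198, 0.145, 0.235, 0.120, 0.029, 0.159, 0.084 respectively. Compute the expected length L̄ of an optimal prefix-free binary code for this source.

Repeatedly combine the two least-probable nodes; the expected code length is the sum of the merged weights.
merge 29/1000 + 3/100 → 59/1000
merge 59/1000 + 21/250 → 143/1000
merge 3/25 + 143/1000 → 263/1000
merge 29/200 + 159/1000 → 38/125
merge 99/500 + 47/200 → 433/1000
merge 263/1000 + 38/125 → 567/1000
merge 433/1000 + 567/1000 → 1
L = 59/1000 + 143/1000 + 263/1000 + 38/125 + 433/1000 + 567/1000 + 1 = 2769/1000 = 2.769 bits/symbol.

2.769 bits/symbol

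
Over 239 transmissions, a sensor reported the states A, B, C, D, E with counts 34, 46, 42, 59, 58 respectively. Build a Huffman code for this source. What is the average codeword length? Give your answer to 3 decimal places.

Probabilities are the counts divided by 239.
Repeatedly combine the two least-probable nodes; the expected code length is the sum of the merged weights.
merge 34/239 + 42/239 → 76/239
merge 46/239 + 58/239 → 104/239
merge 59/239 + 76/239 → 135/239
merge 104/239 + 135/239 → 1
L = 76/239 + 104/239 + 135/239 + 1 = 554/239 ≈ 2.318 bits/symbol.

2.318 bits/symbol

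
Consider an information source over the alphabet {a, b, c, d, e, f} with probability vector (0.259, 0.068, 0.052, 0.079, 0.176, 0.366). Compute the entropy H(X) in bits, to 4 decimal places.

H = −Σ pᵢ log₂ pᵢ.
−0.259·log₂(0.259) = 0.5048
−0.068·log₂(0.068) = 0.2637
−0.052·log₂(0.052) = 0.2218
−0.079·log₂(0.079) = 0.2893
−0.176·log₂(0.176) = 0.4411
−0.366·log₂(0.366) = 0.5307
Sum ≈ 2.2515 → 2.2515 bits.

2.2515 bits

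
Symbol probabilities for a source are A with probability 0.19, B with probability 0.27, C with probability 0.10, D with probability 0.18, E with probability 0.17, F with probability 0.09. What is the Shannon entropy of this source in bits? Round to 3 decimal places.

H = −Σ pᵢ log₂ pᵢ.
−0.19·log₂(0.19) = 0.4552
−0.27·log₂(0.27) = 0.5100
−0.10·log₂(0.10) = 0.3322
−0.18·log₂(0.18) = 0.4453
−0.17·log₂(0.17) = 0.4346
−0.09·log₂(0.09) = 0.3127
Sum ≈ 2.4900 → 2.490 bits.

2.490 bits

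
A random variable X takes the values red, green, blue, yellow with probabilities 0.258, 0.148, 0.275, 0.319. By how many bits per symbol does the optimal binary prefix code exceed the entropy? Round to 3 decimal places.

Entropy H = −Σ p log₂ p ≈ 1.9502 bits.
Huffman merges: 37/250+129/500→203/500; 11/40+319/1000→297/500; 203/500+297/500→1. L = 2 ≈ 2.0000.
L − H = 2.0000 − 1.9502 = 0.050 bits.

0.050 bits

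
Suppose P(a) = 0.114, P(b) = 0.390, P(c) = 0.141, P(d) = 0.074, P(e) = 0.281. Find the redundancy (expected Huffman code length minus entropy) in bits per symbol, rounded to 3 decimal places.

0.049 bits

Entropy H = −Σ p log₂ p ≈ 2.0780 bits.
Huffman merges: 37/500+57/500→47/250; 141/1000+47/250→329/1000; 281/1000+329/1000→61/100; 39/100+61/100→1. L = 2127/1000 ≈ 2.1270.
L − H = 2.1270 − 2.0780 = 0.049 bits.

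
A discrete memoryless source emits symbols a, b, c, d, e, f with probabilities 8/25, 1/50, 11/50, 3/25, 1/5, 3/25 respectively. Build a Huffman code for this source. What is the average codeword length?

2.4 bits/symbol

Repeatedly combine the two least-probable nodes; the expected code length is the sum of the merged weights.
merge 1/50 + 3/25 → 7/50
merge 3/25 + 7/50 → 13/50
merge 1/5 + 11/50 → 21/50
merge 13/50 + 8/25 → 29/50
merge 21/50 + 29/50 → 1
L = 7/50 + 13/50 + 21/50 + 29/50 + 1 = 12/5 = 2.4 bits/symbol.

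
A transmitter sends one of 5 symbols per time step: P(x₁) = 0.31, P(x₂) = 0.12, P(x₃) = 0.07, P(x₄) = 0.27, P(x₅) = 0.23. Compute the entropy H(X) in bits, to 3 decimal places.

2.157 bits

H = −Σ pᵢ log₂ pᵢ.
−0.31·log₂(0.31) = 0.5238
−0.12·log₂(0.12) = 0.3671
−0.07·log₂(0.07) = 0.2686
−0.27·log₂(0.27) = 0.5100
−0.23·log₂(0.23) = 0.4877
Sum ≈ 2.1571 → 2.157 bits.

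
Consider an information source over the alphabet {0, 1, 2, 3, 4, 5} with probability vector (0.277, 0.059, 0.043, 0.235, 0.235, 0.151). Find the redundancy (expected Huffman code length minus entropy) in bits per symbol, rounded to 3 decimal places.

Entropy H = −Σ p log₂ p ≈ 2.3429 bits.
Huffman merges: 43/1000+59/1000→51/500; 51/500+151/1000→253/1000; 47/200+47/200→47/100; 253/1000+277/1000→53/100; 47/100+53/100→1. L = 471/200 ≈ 2.3550.
L − H = 2.3550 − 2.3429 = 0.012 bits.

0.012 bits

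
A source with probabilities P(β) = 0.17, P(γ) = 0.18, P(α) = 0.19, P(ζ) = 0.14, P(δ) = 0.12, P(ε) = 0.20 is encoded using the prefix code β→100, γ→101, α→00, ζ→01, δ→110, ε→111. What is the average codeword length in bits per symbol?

2.67 bits/symbol

L̄ = Σ pᵢ·ℓᵢ = 0.17·3 + 0.18·3 + 0.19·2 + 0.14·2 + 0.12·3 + 0.20·3 = 2.67 bits/symbol.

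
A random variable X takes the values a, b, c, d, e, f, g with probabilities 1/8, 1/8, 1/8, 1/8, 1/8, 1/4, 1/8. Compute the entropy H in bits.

Each probability is a power of 1/2, so log₂(1/p) is an integer.
H = Σ p·log₂(1/p) = 1/8·3 + 1/8·3 + 1/8·3 + 1/8·3 + 1/8·3 + 1/4·2 + 1/8·3 = 2.75 bits.

2.75 bits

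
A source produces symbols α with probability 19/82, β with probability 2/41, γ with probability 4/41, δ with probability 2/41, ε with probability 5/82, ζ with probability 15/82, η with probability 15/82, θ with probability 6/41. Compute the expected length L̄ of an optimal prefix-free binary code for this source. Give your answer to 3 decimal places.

Repeatedly combine the two least-probable nodes; the expected code length is the sum of the merged weights.
merge 2/41 + 2/41 → 4/41
merge 5/82 + 4/41 → 13/82
merge 4/41 + 6/41 → 10/41
merge 13/82 + 15/82 → 14/41
merge 15/82 + 19/82 → 17/41
merge 10/41 + 14/41 → 24/41
merge 17/41 + 24/41 → 1
L = 4/41 + 13/82 + 10/41 + 14/41 + 17/41 + 24/41 + 1 = 233/82 ≈ 2.841 bits/symbol.

2.841 bits/symbol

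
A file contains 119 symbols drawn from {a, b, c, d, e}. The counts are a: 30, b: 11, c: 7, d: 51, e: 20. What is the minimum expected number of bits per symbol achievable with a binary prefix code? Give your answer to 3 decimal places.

2.042 bits/symbol

Probabilities are the counts divided by 119.
Repeatedly combine the two least-probable nodes; the expected code length is the sum of the merged weights.
merge 1/17 + 11/119 → 18/119
merge 18/119 + 20/119 → 38/119
merge 30/119 + 38/119 → 4/7
merge 3/7 + 4/7 → 1
L = 18/119 + 38/119 + 4/7 + 1 = 243/119 ≈ 2.042 bits/symbol.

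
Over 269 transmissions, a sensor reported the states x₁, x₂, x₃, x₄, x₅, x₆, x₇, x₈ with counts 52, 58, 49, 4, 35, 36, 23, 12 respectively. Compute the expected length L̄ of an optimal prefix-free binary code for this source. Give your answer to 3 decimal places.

Probabilities are the counts divided by 269.
Repeatedly combine the two least-probable nodes; the expected code length is the sum of the merged weights.
merge 4/269 + 12/269 → 16/269
merge 16/269 + 23/269 → 39/269
merge 35/269 + 36/269 → 71/269
merge 39/269 + 49/269 → 88/269
merge 52/269 + 58/269 → 110/269
merge 71/269 + 88/269 → 159/269
merge 110/269 + 159/269 → 1
L = 16/269 + 39/269 + 71/269 + 88/269 + 110/269 + 159/269 + 1 = 752/269 ≈ 2.796 bits/symbol.

2.796 bits/symbol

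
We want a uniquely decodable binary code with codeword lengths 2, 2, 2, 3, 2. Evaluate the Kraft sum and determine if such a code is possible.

1.125; no

With common denominator 2^3 = 8: Σ 2^(−ℓᵢ) = 2/8 + 2/8 + 2/8 + 1/8 + 2/8 = 9/8 = 1.125.
Kraft's inequality requires Σ ≤ 1; here Σ = 1.125 > 1, so no such prefix code exists.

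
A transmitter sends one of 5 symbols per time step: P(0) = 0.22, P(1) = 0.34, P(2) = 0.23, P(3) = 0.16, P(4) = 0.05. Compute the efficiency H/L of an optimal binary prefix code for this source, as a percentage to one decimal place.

Entropy H = −Σ p log₂ p ≈ 2.1365 bits.
Huffman merges: 1/20+4/25→21/100; 21/100+11/50→43/100; 23/100+17/50→57/100; 43/100+57/100→1. L = 221/100 ≈ 2.2100.
Efficiency = H/L = 2.1365/2.2100 = 96.7%.

96.7%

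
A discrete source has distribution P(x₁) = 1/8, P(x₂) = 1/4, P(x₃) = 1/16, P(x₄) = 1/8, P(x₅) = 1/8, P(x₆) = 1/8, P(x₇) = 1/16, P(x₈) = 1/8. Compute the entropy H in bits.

Each probability is a power of 1/2, so log₂(1/p) is an integer.
H = Σ p·log₂(1/p) = 1/8·3 + 1/4·2 + 1/16·4 + 1/8·3 + 1/8·3 + 1/8·3 + 1/16·4 + 1/8·3 = 2.875 bits.

2.875 bits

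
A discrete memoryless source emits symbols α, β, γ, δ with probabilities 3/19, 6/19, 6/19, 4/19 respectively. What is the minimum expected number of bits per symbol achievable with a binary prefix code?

Repeatedly combine the two least-probable nodes; the expected code length is the sum of the merged weights.
merge 3/19 + 4/19 → 7/19
merge 6/19 + 6/19 → 12/19
merge 7/19 + 12/19 → 1
L = 7/19 + 12/19 + 1 = 2 bits/symbol.

2 bits/symbol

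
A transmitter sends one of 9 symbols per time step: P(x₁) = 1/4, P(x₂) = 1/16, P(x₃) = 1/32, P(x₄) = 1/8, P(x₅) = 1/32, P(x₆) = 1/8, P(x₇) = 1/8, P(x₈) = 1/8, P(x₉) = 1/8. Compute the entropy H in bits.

2.9375 bits

Each probability is a power of 1/2, so log₂(1/p) is an integer.
H = Σ p·log₂(1/p) = 1/4·2 + 1/16·4 + 1/32·5 + 1/8·3 + 1/32·5 + 1/8·3 + 1/8·3 + 1/8·3 + 1/8·3 = 2.9375 bits.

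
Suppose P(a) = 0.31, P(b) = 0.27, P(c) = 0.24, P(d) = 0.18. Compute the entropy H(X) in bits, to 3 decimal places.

H = −Σ pᵢ log₂ pᵢ.
−0.31·log₂(0.31) = 0.5238
−0.27·log₂(0.27) = 0.5100
−0.24·log₂(0.24) = 0.4941
−0.18·log₂(0.18) = 0.4453
Sum ≈ 1.9733 → 1.973 bits.

1.973 bits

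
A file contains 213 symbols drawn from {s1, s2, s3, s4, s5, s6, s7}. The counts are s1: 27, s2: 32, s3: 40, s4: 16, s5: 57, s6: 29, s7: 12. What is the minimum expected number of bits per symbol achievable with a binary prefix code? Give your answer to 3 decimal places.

Probabilities are the counts divided by 213.
Repeatedly combine the two least-probable nodes; the expected code length is the sum of the merged weights.
merge 4/71 + 16/213 → 28/213
merge 9/71 + 28/213 → 55/213
merge 29/213 + 32/213 → 61/213
merge 40/213 + 55/213 → 95/213
merge 19/71 + 61/213 → 118/213
merge 95/213 + 118/213 → 1
L = 28/213 + 55/213 + 61/213 + 95/213 + 118/213 + 1 = 190/71 ≈ 2.676 bits/symbol.

2.676 bits/symbol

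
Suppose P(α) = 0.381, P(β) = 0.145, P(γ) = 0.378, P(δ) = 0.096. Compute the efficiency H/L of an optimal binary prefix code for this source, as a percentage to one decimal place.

96.2%

Entropy H = −Σ p log₂ p ≈ 1.7895 bits.
Huffman merges: 12/125+29/200→241/1000; 241/1000+189/500→619/1000; 381/1000+619/1000→1. L = 93/50 ≈ 1.8600.
Efficiency = H/L = 1.7895/1.8600 = 96.2%.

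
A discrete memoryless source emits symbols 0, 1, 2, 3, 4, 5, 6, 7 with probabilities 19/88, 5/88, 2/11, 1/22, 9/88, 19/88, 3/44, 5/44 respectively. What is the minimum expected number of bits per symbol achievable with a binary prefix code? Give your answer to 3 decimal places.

2.841 bits/symbol

Repeatedly combine the two least-probable nodes; the expected code length is the sum of the merged weights.
merge 1/22 + 5/88 → 9/88
merge 3/44 + 9/88 → 15/88
merge 9/88 + 5/44 → 19/88
merge 15/88 + 2/11 → 31/88
merge 19/88 + 19/88 → 19/44
merge 19/88 + 31/88 → 25/44
merge 19/44 + 25/44 → 1
L = 9/88 + 15/88 + 19/88 + 31/88 + 19/44 + 25/44 + 1 = 125/44 ≈ 2.841 bits/symbol.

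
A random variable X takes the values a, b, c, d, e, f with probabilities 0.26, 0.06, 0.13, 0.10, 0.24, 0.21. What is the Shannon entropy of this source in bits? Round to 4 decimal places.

H = −Σ pᵢ log₂ pᵢ.
−0.26·log₂(0.26) = 0.5053
−0.06·log₂(0.06) = 0.2435
−0.13·log₂(0.13) = 0.3826
−0.10·log₂(0.10) = 0.3322
−0.24·log₂(0.24) = 0.4941
−0.21·log₂(0.21) = 0.4728
Sum ≈ 2.4306 → 2.4306 bits.

2.4306 bits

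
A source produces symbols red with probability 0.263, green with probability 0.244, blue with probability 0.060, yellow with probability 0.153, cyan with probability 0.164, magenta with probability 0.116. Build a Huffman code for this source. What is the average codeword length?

2.493 bits/symbol

Repeatedly combine the two least-probable nodes; the expected code length is the sum of the merged weights.
merge 3/50 + 29/250 → 22/125
merge 153/1000 + 41/250 → 317/1000
merge 22/125 + 61/250 → 21/50
merge 263/1000 + 317/1000 → 29/50
merge 21/50 + 29/50 → 1
L = 22/125 + 317/1000 + 21/50 + 29/50 + 1 = 2493/1000 = 2.493 bits/symbol.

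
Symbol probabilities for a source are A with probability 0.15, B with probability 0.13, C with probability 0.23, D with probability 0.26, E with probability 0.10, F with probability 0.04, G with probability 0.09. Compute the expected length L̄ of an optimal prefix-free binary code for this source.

2.64 bits/symbol

Repeatedly combine the two least-probable nodes; the expected code length is the sum of the merged weights.
merge 1/25 + 9/100 → 13/100
merge 1/10 + 13/100 → 23/100
merge 13/100 + 3/20 → 7/25
merge 23/100 + 23/100 → 23/50
merge 13/50 + 7/25 → 27/50
merge 23/50 + 27/50 → 1
L = 13/100 + 23/100 + 7/25 + 23/50 + 27/50 + 1 = 66/25 = 2.64 bits/symbol.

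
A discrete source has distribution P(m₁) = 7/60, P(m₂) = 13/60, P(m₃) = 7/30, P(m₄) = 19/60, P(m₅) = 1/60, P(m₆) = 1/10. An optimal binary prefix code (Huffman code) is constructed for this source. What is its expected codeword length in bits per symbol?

2.35 bits/symbol

Repeatedly combine the two least-probable nodes; the expected code length is the sum of the merged weights.
merge 1/60 + 1/10 → 7/60
merge 7/60 + 7/60 → 7/30
merge 13/60 + 7/30 → 9/20
merge 7/30 + 19/60 → 11/20
merge 9/20 + 11/20 → 1
L = 7/60 + 7/30 + 9/20 + 11/20 + 1 = 47/20 = 2.35 bits/symbol.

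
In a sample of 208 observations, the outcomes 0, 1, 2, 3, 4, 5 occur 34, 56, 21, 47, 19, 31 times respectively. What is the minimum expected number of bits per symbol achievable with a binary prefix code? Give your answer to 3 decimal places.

2.505 bits/symbol

Probabilities are the counts divided by 208.
Repeatedly combine the two least-probable nodes; the expected code length is the sum of the merged weights.
merge 19/208 + 21/208 → 5/26
merge 31/208 + 17/104 → 5/16
merge 5/26 + 47/208 → 87/208
merge 7/26 + 5/16 → 121/208
merge 87/208 + 121/208 → 1
L = 5/26 + 5/16 + 87/208 + 121/208 + 1 = 521/208 ≈ 2.505 bits/symbol.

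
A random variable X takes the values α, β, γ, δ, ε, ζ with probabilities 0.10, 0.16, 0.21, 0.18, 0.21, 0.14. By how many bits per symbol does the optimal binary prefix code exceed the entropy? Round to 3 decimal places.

0.037 bits

Entropy H = −Σ p log₂ p ≈ 2.5433 bits.
Huffman merges: 1/10+7/50→6/25; 4/25+9/50→17/50; 21/100+21/100→21/50; 6/25+17/50→29/50; 21/50+29/50→1. L = 129/50 ≈ 2.5800.
L − H = 2.5800 − 2.5433 = 0.037 bits.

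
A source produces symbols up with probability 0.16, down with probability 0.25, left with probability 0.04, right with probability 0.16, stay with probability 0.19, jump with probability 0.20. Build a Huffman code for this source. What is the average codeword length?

2.55 bits/symbol

Repeatedly combine the two least-probable nodes; the expected code length is the sum of the merged weights.
merge 1/25 + 4/25 → 1/5
merge 4/25 + 19/100 → 7/20
merge 1/5 + 1/5 → 2/5
merge 1/4 + 7/20 → 3/5
merge 2/5 + 3/5 → 1
L = 1/5 + 7/20 + 2/5 + 3/5 + 1 = 51/20 = 2.55 bits/symbol.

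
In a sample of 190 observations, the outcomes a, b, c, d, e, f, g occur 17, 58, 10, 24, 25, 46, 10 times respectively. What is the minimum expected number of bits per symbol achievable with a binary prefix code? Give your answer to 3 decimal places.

2.558 bits/symbol

Probabilities are the counts divided by 190.
Repeatedly combine the two least-probable nodes; the expected code length is the sum of the merged weights.
merge 1/19 + 1/19 → 2/19
merge 17/190 + 2/19 → 37/190
merge 12/95 + 5/38 → 49/190
merge 37/190 + 23/95 → 83/190
merge 49/190 + 29/95 → 107/190
merge 83/190 + 107/190 → 1
L = 2/19 + 37/190 + 49/190 + 83/190 + 107/190 + 1 = 243/95 ≈ 2.558 bits/symbol.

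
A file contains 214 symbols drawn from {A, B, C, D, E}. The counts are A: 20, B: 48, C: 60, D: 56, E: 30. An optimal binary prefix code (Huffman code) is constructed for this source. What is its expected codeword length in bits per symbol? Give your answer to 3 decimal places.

2.234 bits/symbol

Probabilities are the counts divided by 214.
Repeatedly combine the two least-probable nodes; the expected code length is the sum of the merged weights.
merge 10/107 + 15/107 → 25/107
merge 24/107 + 25/107 → 49/107
merge 28/107 + 30/107 → 58/107
merge 49/107 + 58/107 → 1
L = 25/107 + 49/107 + 58/107 + 1 = 239/107 ≈ 2.234 bits/symbol.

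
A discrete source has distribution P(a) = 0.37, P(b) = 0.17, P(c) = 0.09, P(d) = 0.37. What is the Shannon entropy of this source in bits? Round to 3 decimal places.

H = −Σ pᵢ log₂ pᵢ.
−0.37·log₂(0.37) = 0.5307
−0.17·log₂(0.17) = 0.4346
−0.09·log₂(0.09) = 0.3127
−0.37·log₂(0.37) = 0.5307
Sum ≈ 1.8087 → 1.809 bits.

1.809 bits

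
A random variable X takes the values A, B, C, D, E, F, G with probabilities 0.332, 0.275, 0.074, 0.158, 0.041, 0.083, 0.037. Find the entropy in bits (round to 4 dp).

2.4018 bits

H = −Σ pᵢ log₂ pᵢ.
−0.332·log₂(0.332) = 0.5281
−0.275·log₂(0.275) = 0.5122
−0.074·log₂(0.074) = 0.2780
−0.158·log₂(0.158) = 0.4206
−0.041·log₂(0.041) = 0.1889
−0.083·log₂(0.083) = 0.2980
−0.037·log₂(0.037) = 0.1760
Sum ≈ 2.4018 → 2.4018 bits.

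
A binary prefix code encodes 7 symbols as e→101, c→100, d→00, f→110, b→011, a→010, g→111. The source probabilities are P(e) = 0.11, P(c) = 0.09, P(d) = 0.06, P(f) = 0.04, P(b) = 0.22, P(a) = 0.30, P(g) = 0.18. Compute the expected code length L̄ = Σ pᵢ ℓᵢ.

L̄ = Σ pᵢ·ℓᵢ = 0.11·3 + 0.09·3 + 0.06·2 + 0.04·3 + 0.22·3 + 0.30·3 + 0.18·3 = 2.94 bits/symbol.

2.94 bits/symbol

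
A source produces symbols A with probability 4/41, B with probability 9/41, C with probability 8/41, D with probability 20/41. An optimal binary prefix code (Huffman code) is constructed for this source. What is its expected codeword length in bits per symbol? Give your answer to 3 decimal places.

1.805 bits/symbol

Repeatedly combine the two least-probable nodes; the expected code length is the sum of the merged weights.
merge 4/41 + 8/41 → 12/41
merge 9/41 + 12/41 → 21/41
merge 20/41 + 21/41 → 1
L = 12/41 + 21/41 + 1 = 74/41 ≈ 1.805 bits/symbol.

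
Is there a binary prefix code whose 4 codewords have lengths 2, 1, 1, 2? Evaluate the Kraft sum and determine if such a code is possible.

1.5; no

With common denominator 2^2 = 4: Σ 2^(−ℓᵢ) = 1/4 + 2/4 + 2/4 + 1/4 = 6/4 = 1.5.
Kraft's inequality requires Σ ≤ 1; here Σ = 1.5 > 1, so no such prefix code exists.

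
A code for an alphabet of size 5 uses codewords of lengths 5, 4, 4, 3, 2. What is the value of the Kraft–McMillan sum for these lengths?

With common denominator 2^5 = 32: Σ 2^(−ℓᵢ) = 1/32 + 2/32 + 2/32 + 4/32 + 8/32 = 17/32 = 0.53125.

0.53125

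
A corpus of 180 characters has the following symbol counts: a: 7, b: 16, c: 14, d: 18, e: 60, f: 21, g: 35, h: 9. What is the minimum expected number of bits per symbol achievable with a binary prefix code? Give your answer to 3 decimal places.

2.728 bits/symbol

Probabilities are the counts divided by 180.
Repeatedly combine the two least-probable nodes; the expected code length is the sum of the merged weights.
merge 7/180 + 1/20 → 4/45
merge 7/90 + 4/45 → 1/6
merge 4/45 + 1/10 → 17/90
merge 7/60 + 1/6 → 17/60
merge 17/90 + 7/36 → 23/60
merge 17/60 + 1/3 → 37/60
merge 23/60 + 37/60 → 1
L = 4/45 + 1/6 + 17/90 + 17/60 + 23/60 + 37/60 + 1 = 491/180 ≈ 2.728 bits/symbol.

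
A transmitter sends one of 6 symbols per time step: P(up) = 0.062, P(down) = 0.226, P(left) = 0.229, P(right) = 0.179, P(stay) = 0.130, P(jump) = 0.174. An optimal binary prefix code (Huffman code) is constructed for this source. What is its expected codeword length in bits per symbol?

2.545 bits/symbol

Repeatedly combine the two least-probable nodes; the expected code length is the sum of the merged weights.
merge 31/500 + 13/100 → 24/125
merge 87/500 + 179/1000 → 353/1000
merge 24/125 + 113/500 → 209/500
merge 229/1000 + 353/1000 → 291/500
merge 209/500 + 291/500 → 1
L = 24/125 + 353/1000 + 209/500 + 291/500 + 1 = 509/200 = 2.545 bits/symbol.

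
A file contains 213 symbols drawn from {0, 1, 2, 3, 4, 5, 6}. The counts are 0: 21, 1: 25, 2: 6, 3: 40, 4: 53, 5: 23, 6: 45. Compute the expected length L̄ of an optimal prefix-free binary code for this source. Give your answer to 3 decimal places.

Probabilities are the counts divided by 213.
Repeatedly combine the two least-probable nodes; the expected code length is the sum of the merged weights.
merge 2/71 + 7/71 → 9/71
merge 23/213 + 25/213 → 16/71
merge 9/71 + 40/213 → 67/213
merge 15/71 + 16/71 → 31/71
merge 53/213 + 67/213 → 40/71
merge 31/71 + 40/71 → 1
L = 9/71 + 16/71 + 67/213 + 31/71 + 40/71 + 1 = 8/3 ≈ 2.667 bits/symbol.

2.667 bits/symbol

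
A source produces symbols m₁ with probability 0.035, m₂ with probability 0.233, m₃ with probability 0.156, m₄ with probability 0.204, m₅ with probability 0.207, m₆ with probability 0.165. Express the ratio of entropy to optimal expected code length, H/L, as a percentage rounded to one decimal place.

96.0%

Entropy H = −Σ p log₂ p ≈ 2.4442 bits.
Huffman merges: 7/200+39/250→191/1000; 33/200+191/1000→89/250; 51/250+207/1000→411/1000; 233/1000+89/250→589/1000; 411/1000+589/1000→1. L = 2547/1000 ≈ 2.5470.
Efficiency = H/L = 2.4442/2.5470 = 96.0%.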